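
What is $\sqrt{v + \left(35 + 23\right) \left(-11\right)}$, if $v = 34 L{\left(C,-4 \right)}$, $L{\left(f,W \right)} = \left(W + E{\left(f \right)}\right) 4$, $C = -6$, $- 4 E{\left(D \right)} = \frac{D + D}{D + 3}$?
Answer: $i \sqrt{1318} \approx 36.304 i$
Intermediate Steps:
$E{\left(D \right)} = - \frac{D}{2 \left(3 + D\right)}$ ($E{\left(D \right)} = - \frac{\left(D + D\right) \frac{1}{D + 3}}{4} = - \frac{2 D \frac{1}{3 + D}}{4} = - \frac{D}{2 \left(3 + D\right)}$)
$L{\left(f,W \right)} = 4 W - \frac{4 f}{6 + 2 f}$ ($L{\left(f,W \right)} = \left(W - \frac{f}{6 + 2 f}\right) 4 = 4 W - \frac{4 f}{6 + 2 f}$)
$v = -680$ ($v = 34 \frac{2 \left(\left(-1\right) \left(-6\right) + 2 \left(-4\right) \left(3 - 6\right)\right)}{3 - 6} = 34 \frac{2 \left(6 + 2 \left(-4\right) \left(-3\right)\right)}{-3} = 34 \cdot 2 \left(- \frac{1}{3}\right) \left(6 + 24\right) = 34 \cdot 2 \left(- \frac{1}{3}\right) 30 = 34 \left(-20\right) = -680$)
$\sqrt{v + \left(35 + 23\right) \left(-11\right)} = \sqrt{-680 + \left(35 + 23\right) \left(-11\right)} = \sqrt{-680 + 58 \left(-11\right)} = \sqrt{-680 - 638} = \sqrt{-1318} = i \sqrt{1318}$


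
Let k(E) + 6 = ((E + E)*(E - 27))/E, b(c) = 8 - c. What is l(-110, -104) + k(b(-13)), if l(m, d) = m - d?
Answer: -24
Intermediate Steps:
k(E) = -60 + 2*E (k(E) = -6 + ((E + E)*(E - 27))/E = -6 + ((2*E)*(-27 + E))/E = -6 + (2*E*(-27 + E))/E = -6 + (-54 + 2*E) = -60 + 2*E)
l(-110, -104) + k(b(-13)) = (-110 - 1*(-104)) + (-60 + 2*(8 - 1*(-13))) = (-110 + 104) + (-60 + 2*(8 + 13)) = -6 + (-60 + 2*21) = -6 + (-60 + 42) = -6 - 18 = -24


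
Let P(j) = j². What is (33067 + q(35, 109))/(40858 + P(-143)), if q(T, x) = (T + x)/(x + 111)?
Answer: 1818721/3371885 ≈ 0.53938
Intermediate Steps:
q(T, x) = (T + x)/(111 + x)
(33067 + q(35, 109))/(40858 + P(-143)) = (33067 + (35 + 109)/(111 + 109))/(40858 + (-143)²) = (33067 + 144/220)/(40858 + 20449) = (33067 + (1/220)*144)/61307 = (33067 + 36/55)*(1/61307) = (1818721/55)*(1/61307) = 1818721/3371885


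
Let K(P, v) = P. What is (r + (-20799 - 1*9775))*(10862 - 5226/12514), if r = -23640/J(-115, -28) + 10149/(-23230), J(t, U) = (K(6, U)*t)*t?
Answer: -1110194318530313023/3343052530 ≈ -3.3209e+8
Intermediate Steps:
J(t, U) = 6*t² (J(t, U) = (6*t)*t = 6*t²)
r = -392603/534290 (r = -23640/(6*(-115)²) + 10149/(-23230) = -23640/(6*13225) + 10149*(-1/23230) = -23640/79350 - 10149/23230 = -23640*1/79350 - 10149/23230 = -788/2645 - 10149/23230 = -392603/534290 ≈ -0.73481)
(r + (-20799 - 1*9775))*(10862 - 5226/12514) = (-392603/534290 + (-20799 - 1*9775))*(10862 - 5226/12514) = (-392603/534290 + (-20799 - 9775))*(10862 - 5226*1/12514) = (-392603/534290 - 30574)*(10862 - 2613/6257) = -16335775063/534290*67960921/6257 = -1110194318530313023/3343052530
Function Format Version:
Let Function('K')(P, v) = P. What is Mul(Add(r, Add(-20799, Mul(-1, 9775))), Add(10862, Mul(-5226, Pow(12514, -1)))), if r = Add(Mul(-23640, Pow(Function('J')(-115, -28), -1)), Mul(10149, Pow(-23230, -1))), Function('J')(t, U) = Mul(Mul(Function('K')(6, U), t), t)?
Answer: Rational(-1110194318530313023, 3343052530) ≈ -3.3209e+8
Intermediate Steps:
Function('J')(t, U) = Mul(6, Pow(t, 2)) (Function('J')(t, U) = Mul(Mul(6, t), t) = Mul(6, Pow(t, 2)))
r = Rational(-392603, 534290) (r = Add(Mul(-23640, Pow(Mul(6, Pow(-115, 2)), -1)), Mul(10149, Pow(-23230, -1))) = Add(Mul(-23640, Pow(Mul(6, 13225), -1)), Mul(10149, Rational(-1, 23230))) = Add(Mul(-23640, Pow(79350, -1)), Rational(-10149, 23230)) = Add(Mul(-23640, Rational(1, 79350)), Rational(-10149, 23230)) = Add(Rational(-788, 2645), Rational(-10149, 23230)) = Rational(-392603, 534290) ≈ -0.73481)
Mul(Add(r, Add(-20799, Mul(-1, 9775))), Add(10862, Mul(-5226, Pow(12514, -1)))) = Mul(Add(Rational(-392603, 534290), Add(-20799, Mul(-1, 9775))), Add(10862, Mul(-5226, Pow(12514, -1)))) = Mul(Add(Rational(-392603, 534290), Add(-20799, -9775)), Add(10862, Mul(-5226, Rational(1, 12514)))) = Mul(Add(Rational(-392603, 534290), -30574), Add(10862, Rational(-2613, 6257))) = Mul(Rational(-16335775063, 534290), Rational(67960921, 6257)) = Rational(-1110194318530313023, 3343052530)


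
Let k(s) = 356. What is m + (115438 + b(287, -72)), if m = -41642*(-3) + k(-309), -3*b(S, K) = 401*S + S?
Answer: 202262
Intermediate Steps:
b(S, K) = -134*S (b(S, K) = -(401*S + S)/3 = -134*S)
m = 125282 (m = -41642*(-3) + 356 = 124926 + 356 = 125282)
m + (115438 + b(287, -72)) = 125282 + (115438 - 134*287) = 125282 + (115438 - 38458) = 125282 + 76980 = 202262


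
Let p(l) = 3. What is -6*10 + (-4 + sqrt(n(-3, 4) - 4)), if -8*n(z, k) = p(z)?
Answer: -64 + I*sqrt(70)/4 ≈ -64.0 + 2.0917*I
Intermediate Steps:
n(z, k) = -3/8 (n(z, k) = -1/8*3 = -3/8)
-6*10 + (-4 + sqrt(n(-3, 4) - 4)) = -6*10 + (-4 + sqrt(-3/8 - 4)) = -60 + (-4 + sqrt(-35/8)) = -60 + (-4 + I*sqrt(70)/4) = -64 + I*sqrt(70)/4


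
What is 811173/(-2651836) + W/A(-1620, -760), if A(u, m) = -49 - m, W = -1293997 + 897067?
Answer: -31914242651/57135012 ≈ -558.58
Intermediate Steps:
W = -396930
811173/(-2651836) + W/A(-1620, -760) = 811173/(-2651836) - 396930/(-49 - 1*(-760)) = 811173*(-1/2651836) - 396930/(-49 + 760) = -73743/241076 - 396930/711 = -73743/241076 - 396930*1/711 = -73743/241076 - 132310/237 = -31914242651/57135012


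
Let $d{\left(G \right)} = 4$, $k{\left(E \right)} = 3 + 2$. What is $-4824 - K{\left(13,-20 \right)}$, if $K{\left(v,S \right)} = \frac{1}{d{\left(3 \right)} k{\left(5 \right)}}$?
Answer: $- \frac{96481}{20} \approx -4824.0$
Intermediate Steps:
$k{\left(E \right)} = 5$
$K{\left(v,S \right)} = \frac{1}{20}$ ($K{\left(v,S \right)} = \frac{1}{4 \cdot 5} = \frac{1}{20}$)
$-4824 - K{\left(13,-20 \right)} = -4824 - \frac{1}{20} = - \frac{96481}{20}$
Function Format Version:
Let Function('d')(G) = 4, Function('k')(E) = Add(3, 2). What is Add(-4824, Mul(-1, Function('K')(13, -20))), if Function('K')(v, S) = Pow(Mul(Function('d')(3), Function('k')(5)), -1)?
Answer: Rational(-96481, 20) ≈ -4824.0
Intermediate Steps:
Function('k')(E) = 5
Function('K')(v, S) = Rational(1, 20) (Function('K')(v, S) = Pow(Mul(4, 5), -1) = Pow(20, -1) = Rational(1, 20))
Add(-4824, Mul(-1, Function('K')(13, -20))) = Add(-4824, Mul(-1, Rational(1, 20))) = Add(-4824, Rational(-1, 20)) = Rational(-96481, 20)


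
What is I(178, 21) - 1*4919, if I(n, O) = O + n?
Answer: -4720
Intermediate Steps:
I(178, 21) - 1*4919 = (21 + 178) - 1*4919 = 199 - 4919 = -4720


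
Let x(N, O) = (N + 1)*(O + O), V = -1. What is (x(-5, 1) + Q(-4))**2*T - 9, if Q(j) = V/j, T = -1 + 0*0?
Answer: -1105/16 ≈ -69.063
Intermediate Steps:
x(N, O) = 2*O*(1 + N) (x(N, O) = (1 + N)*(2*O) = 2*O*(1 + N))
T = -1 (T = -1 + 0 = -1)
Q(j) = -1/j
(x(-5, 1) + Q(-4))**2*T - 9 = (2*1*(1 - 5) - 1/(-4))**2*(-1) - 9 = (2*1*(-4) - 1*(-1/4))**2*(-1) - 9 = (-8 + 1/4)**2*(-1) - 9 = (-31/4)**2*(-1) - 9 = (961/16)*(-1) - 9 = -961/16 - 9 = -1105/16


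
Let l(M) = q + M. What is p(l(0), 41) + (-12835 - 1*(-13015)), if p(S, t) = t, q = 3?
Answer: 221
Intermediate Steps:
l(M) = 3 + M
p(l(0), 41) + (-12835 - 1*(-13015)) = 41 + (-12835 - 1*(-13015)) = 41 + (-12835 + 13015) = 41 + 180 = 221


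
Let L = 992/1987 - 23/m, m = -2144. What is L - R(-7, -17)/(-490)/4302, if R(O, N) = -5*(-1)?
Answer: 228985557083/449013231072 ≈ 0.50998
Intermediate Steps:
R(O, N) = 5
L = 2172549/4260128 (L = 992/1987 - 23/(-2144) = 992*(1/1987) - 23*(-1/2144) = 992/1987 + 23/2144 = 2172549/4260128 ≈ 0.50997)
L - R(-7, -17)/(-490)/4302 = 2172549/4260128 - 5/(-490)/4302 = 2172549/4260128 - 5*(-1/490)/4302 = 2172549/4260128 - (-1)/(98*4302) = 2172549/4260128 - 1*(-1/421596) = 2172549/4260128 + 1/421596 = 228985557083/449013231072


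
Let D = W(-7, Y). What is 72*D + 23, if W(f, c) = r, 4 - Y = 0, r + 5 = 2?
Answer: -193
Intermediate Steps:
r = -3 (r = -5 + 2 = -3)
Y = 4 (Y = 4 - 1*0 = 4 + 0 = 4)
W(f, c) = -3
D = -3
72*D + 23 = 72*(-3) + 23 = -216 + 23 = -193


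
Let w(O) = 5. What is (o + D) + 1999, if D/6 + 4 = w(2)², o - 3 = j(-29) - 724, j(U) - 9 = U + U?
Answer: 1355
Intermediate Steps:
j(U) = 9 + 2*U (j(U) = 9 + (U + U) = 9 + 2*U)
o = -770 (o = 3 + ((9 + 2*(-29)) - 724) = 3 + ((9 - 58) - 724) = 3 + (-49 - 724) = 3 - 773 = -770)
D = 126 (D = -24 + 6*5² = -24 + 6*25 = -24 + 150 = 126)
(o + D) + 1999 = (-770 + 126) + 1999 = -644 + 1999 = 1355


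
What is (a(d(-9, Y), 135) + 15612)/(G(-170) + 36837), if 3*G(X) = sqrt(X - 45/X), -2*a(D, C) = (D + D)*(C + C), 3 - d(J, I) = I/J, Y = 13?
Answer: 162453822264/415231163885 - 43236*I*sqrt(196214)/415231163885 ≈ 0.39124 - 4.6123e-5*I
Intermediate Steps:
d(J, I) = 3 - I/J
a(D, C) = -2*C*D (a(D, C) = -(D + D)*(C + C)/2 = -2*D*2*C/2 = -2*C*D)
G(X) = sqrt(X - 45/X)/3
(a(d(-9, Y), 135) + 15612)/(G(-170) + 36837) = (-2*135*(3 - 1*13/(-9)) + 15612)/(sqrt(-170 - 45/(-170))/3 + 36837) = (-2*135*(3 - 1*13*(-1/9)) + 15612)/(sqrt(-170 - 45*(-1/170))/3 + 36837) = (-2*135*(3 + 13/9) + 15612)/(sqrt(-170 + 9/34)/3 + 36837) = (-2*135*40/9 + 15612)/(sqrt(-5771/34)/3 + 36837) = (-1200 + 15612)/((I*sqrt(196214)/34)/3 + 36837) = 14412/(I*sqrt(196214)/102 + 36837) = 14412/(36837 + I*sqrt(196214)/102)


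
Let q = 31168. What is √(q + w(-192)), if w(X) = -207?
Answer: √30961 ≈ 175.96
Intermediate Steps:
√(q + w(-192)) = √(31168 - 207) = √30961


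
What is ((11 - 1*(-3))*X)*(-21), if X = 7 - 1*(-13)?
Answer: -5880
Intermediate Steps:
X = 20 (X = 7 + 13 = 20)
((11 - 1*(-3))*X)*(-21) = ((11 - 1*(-3))*20)*(-21) = ((11 + 3)*20)*(-21) = (14*20)*(-21) = 280*(-21) = -5880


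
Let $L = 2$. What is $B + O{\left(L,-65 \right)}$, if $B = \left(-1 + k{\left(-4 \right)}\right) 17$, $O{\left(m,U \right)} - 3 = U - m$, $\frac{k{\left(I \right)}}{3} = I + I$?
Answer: $-489$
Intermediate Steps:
$k{\left(I \right)} = 6 I$ ($k{\left(I \right)} = 3 \left(I + I\right) = 3 \cdot 2 I = 6 I$)
$O{\left(m,U \right)} = 3 + U - m$ ($O{\left(m,U \right)} = 3 + \left(U - m\right) = 3 + U - m$)
$B = -425$ ($B = \left(-1 + 6 \left(-4\right)\right) 17 = \left(-1 - 24\right) 17 = \left(-25\right) 17 = -425$)
$B + O{\left(L,-65 \right)} = -425 - 64 = -489$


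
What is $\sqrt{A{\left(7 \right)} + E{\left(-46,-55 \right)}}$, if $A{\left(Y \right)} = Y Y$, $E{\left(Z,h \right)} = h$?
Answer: $i \sqrt{6} \approx 2.4495 i$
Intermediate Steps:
$A{\left(Y \right)} = Y^{2}$
$\sqrt{A{\left(7 \right)} + E{\left(-46,-55 \right)}} = \sqrt{7^{2} - 55} = \sqrt{49 - 55} = \sqrt{-6} = i \sqrt{6}$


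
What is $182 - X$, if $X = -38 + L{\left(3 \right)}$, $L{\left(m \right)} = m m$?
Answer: $211$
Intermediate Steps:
$L{\left(m \right)} = m^{2}$
$X = -29$ ($X = -38 + 3^{2} = -38 + 9 = -29$)
$182 - X = 182 - -29 = 182 + 29 = 211$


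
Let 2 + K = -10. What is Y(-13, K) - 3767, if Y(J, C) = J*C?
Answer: -3611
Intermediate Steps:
K = -12 (K = -2 - 10 = -12)
Y(J, C) = C*J
Y(-13, K) - 3767 = -12*(-13) - 3767 = 156 - 3767 = -3611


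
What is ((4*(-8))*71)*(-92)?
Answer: 209024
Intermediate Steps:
((4*(-8))*71)*(-92) = -32*71*(-92) = -2272*(-92) = 209024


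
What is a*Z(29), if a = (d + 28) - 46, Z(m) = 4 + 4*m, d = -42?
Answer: -7200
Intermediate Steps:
a = -60 (a = (-42 + 28) - 46 = -14 - 46 = -60)
a*Z(29) = -60*(4 + 4*29) = -60*(4 + 116) = -60*120 = -7200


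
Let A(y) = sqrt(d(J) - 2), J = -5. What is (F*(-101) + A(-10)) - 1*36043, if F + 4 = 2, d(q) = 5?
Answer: -35841 + sqrt(3) ≈ -35839.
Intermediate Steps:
F = -2 (F = -4 + 2 = -2)
A(y) = sqrt(3) (A(y) = sqrt(5 - 2) = sqrt(3))
(F*(-101) + A(-10)) - 1*36043 = (-2*(-101) + sqrt(3)) - 1*36043 = (202 + sqrt(3)) - 36043 = -35841 + sqrt(3)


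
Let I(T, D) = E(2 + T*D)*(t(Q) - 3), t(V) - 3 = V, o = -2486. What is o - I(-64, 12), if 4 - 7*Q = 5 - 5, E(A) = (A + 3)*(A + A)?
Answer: -670438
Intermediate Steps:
E(A) = 2*A*(3 + A) (E(A) = (3 + A)*(2*A) = 2*A*(3 + A))
Q = 4/7 (Q = 4/7 - (5 - 5)/7 = 4/7 - ⅐*0 = 4/7 + 0 = 4/7 ≈ 0.57143)
t(V) = 3 + V
I(T, D) = 8*(2 + D*T)*(5 + D*T)/7 (I(T, D) = (2*(2 + T*D)*(3 + (2 + T*D)))*((3 + 4/7) - 3) = (2*(2 + D*T)*(3 + (2 + D*T)))*(25/7 - 3) = (2*(2 + D*T)*(5 + D*T))*(4/7) = 8*(2 + D*T)*(5 + D*T)/7)
o - I(-64, 12) = -2486 - 8*(2 + 12*(-64))*(5 + 12*(-64))/7 = -2486 - 8*(2 - 768)*(5 - 768)/7 = -2486 - 8*(-766)*(-763)/7 = -2486 - 1*667952 = -2486 - 667952 = -670438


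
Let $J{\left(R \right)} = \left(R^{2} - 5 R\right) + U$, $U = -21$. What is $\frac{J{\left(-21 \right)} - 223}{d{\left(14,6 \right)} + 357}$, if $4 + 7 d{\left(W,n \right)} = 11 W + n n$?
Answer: $\frac{2114}{2685} \approx 0.78734$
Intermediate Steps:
$d{\left(W,n \right)} = - \frac{4}{7} + \frac{n^{2}}{7} + \frac{11 W}{7}$ ($d{\left(W,n \right)} = - \frac{4}{7} + \frac{11 W + n n}{7} = - \frac{4}{7} + \frac{11 W + n^{2}}{7} = - \frac{4}{7} + \frac{n^{2} + 11 W}{7} = - \frac{4}{7} + \left(\frac{n^{2}}{7} + \frac{11 W}{7}\right) = - \frac{4}{7} + \frac{n^{2}}{7} + \frac{11 W}{7}$)
$J{\left(R \right)} = -21 + R^{2} - 5 R$ ($J{\left(R \right)} = \left(R^{2} - 5 R\right) - 21 = -21 + R^{2} - 5 R$)
$\frac{J{\left(-21 \right)} - 223}{d{\left(14,6 \right)} + 357} = \frac{\left(-21 + \left(-21\right)^{2} - -105\right) - 223}{\left(- \frac{4}{7} + \frac{6^{2}}{7} + \frac{11}{7} \cdot 14\right) + 357} = \frac{\left(-21 + 441 + 105\right) - 223}{\left(- \frac{4}{7} + \frac{1}{7} \cdot 36 + 22\right) + 357} = \frac{525 - 223}{\left(- \frac{4}{7} + \frac{36}{7} + 22\right) + 357} = \frac{302}{\frac{186}{7} + 357} = \frac{302}{\frac{2685}{7}} = 302 \cdot \frac{7}{2685} = \frac{2114}{2685}$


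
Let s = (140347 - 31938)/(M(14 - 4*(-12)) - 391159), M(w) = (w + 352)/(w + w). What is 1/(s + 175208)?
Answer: 24251651/4249076547050 ≈ 5.7075e-6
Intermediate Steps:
M(w) = (352 + w)/(2*w) (M(w) = (352 + w)/((2*w)) = (352 + w)*(1/(2*w)) = (352 + w)/(2*w))
s = -6721358/24251651 (s = (140347 - 31938)/((352 + (14 - 4*(-12)))/(2*(14 - 4*(-12))) - 391159) = 108409/((352 + (14 + 48))/(2*(14 + 48)) - 391159) = 108409/((½)*(352 + 62)/62 - 391159) = 108409/((½)*(1/62)*414 - 391159) = 108409/(207/62 - 391159) = 108409/(-24251651/62) = 108409*(-62/24251651) = -6721358/24251651 ≈ -0.27715)
1/(s + 175208) = 1/(-6721358/24251651 + 175208) = 1/(4249076547050/24251651) = 24251651/4249076547050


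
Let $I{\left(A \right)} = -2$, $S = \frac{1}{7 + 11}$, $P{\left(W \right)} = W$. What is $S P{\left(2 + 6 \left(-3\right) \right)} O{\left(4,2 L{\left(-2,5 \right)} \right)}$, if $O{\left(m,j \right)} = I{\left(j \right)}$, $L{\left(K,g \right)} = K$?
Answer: $\frac{16}{9} \approx 1.7778$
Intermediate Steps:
$S = \frac{1}{18} \approx 0.055556$
$O{\left(m,j \right)} = -2$
$S P{\left(2 + 6 \left(-3\right) \right)} O{\left(4,2 L{\left(-2,5 \right)} \right)} = \frac{2 + 6 \left(-3\right)}{18} \left(-2\right) = \frac{2 - 18}{18} \left(-2\right) = \frac{1}{18} \left(-16\right) \left(-2\right) = \left(- \frac{8}{9}\right) \left(-2\right) = \frac{16}{9}$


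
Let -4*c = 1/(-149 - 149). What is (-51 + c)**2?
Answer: 3695545681/1420864 ≈ 2600.9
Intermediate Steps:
c = 1/1192 (c = -1/(4*(-149 - 149)) = -1/4/(-298) = -1/4*(-1/298) = 1/1192 ≈ 0.00083893)
(-51 + c)**2 = (-51 + 1/1192)**2 = (-60791/1192)**2 = 3695545681/1420864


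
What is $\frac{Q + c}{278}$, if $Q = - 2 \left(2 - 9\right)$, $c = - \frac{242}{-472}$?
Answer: $\frac{3425}{65608} \approx 0.052204$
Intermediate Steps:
$c = \frac{121}{236}$ ($c = \left(-242\right) \left(- \frac{1}{472}\right) = \frac{121}{236} \approx 0.51271$)
$Q = 14$ ($Q = \left(-2\right) \left(-7\right) = 14$)
$\frac{Q + c}{278} = \frac{14 + \frac{121}{236}}{278} = \frac{1}{278} \cdot \frac{3425}{236} = \frac{3425}{65608}$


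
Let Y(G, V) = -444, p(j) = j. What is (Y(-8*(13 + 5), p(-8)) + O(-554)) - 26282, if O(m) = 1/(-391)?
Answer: -10449867/391 ≈ -26726.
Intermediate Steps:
O(m) = -1/391
(Y(-8*(13 + 5), p(-8)) + O(-554)) - 26282 = (-444 - 1/391) - 26282 = -173605/391 - 26282 = -10449867/391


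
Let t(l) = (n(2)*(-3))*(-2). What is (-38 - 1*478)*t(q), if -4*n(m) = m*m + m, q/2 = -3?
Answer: 4644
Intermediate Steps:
q = -6 (q = 2*(-3) = -6)
n(m) = -m/4 - m**2/4 (n(m) = -(m*m + m)/4 = -(m**2 + m)/4 = -(m + m**2)/4 = -m/4 - m**2/4)
t(l) = -9 (t(l) = (-1/4*2*(1 + 2)*(-3))*(-2) = (-1/4*2*3*(-3))*(-2) = -3/2*(-3)*(-2) = (9/2)*(-2) = -9)
(-38 - 1*478)*t(q) = (-38 - 1*478)*(-9) = (-38 - 478)*(-9) = -516*(-9) = 4644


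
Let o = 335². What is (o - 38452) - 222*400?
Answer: -15027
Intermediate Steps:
o = 112225
(o - 38452) - 222*400 = (112225 - 38452) - 222*400 = 73773 - 88800 = -15027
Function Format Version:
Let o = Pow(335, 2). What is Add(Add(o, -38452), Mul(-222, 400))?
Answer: -15027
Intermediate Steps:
o = 112225
Add(Add(o, -38452), Mul(-222, 400)) = Add(Add(112225, -38452), Mul(-222, 400)) = Add(73773, -88800) = -15027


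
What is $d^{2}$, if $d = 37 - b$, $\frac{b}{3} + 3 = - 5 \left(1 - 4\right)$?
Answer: $1$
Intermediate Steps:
$b = 36$ ($b = -9 + 3 \left(- 5 \left(1 - 4\right)\right) = -9 + 3 \left(\left(-5\right) \left(-3\right)\right) = -9 + 3 \cdot 15 = -9 + 45 = 36$)
$d = 1$ ($d = 37 - 36 = 1$)
$d^{2} = 1^{2} = 1$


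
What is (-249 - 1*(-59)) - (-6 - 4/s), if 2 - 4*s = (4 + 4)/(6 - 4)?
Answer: -192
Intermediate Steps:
s = -1/2 (s = 1/2 - (4 + 4)/(4*(6 - 4)) = 1/2 - 2/2 = 1/2 - 1/4*4 = 1/2 - 1 = -1/2 ≈ -0.50000)
(-249 - 1*(-59)) - (-6 - 4/s) = (-249 - 1*(-59)) - (-6 - 4/(-1/2)) = (-249 + 59) - (-6 - 2*(-4)) = -190 - (-6 + 8) = -190 - 1*2 = -190 - 2 = -192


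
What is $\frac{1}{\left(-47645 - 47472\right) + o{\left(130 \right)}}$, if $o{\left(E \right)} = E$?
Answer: $- \frac{1}{94987} \approx -1.0528 \cdot 10^{-5}$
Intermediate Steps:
$\frac{1}{\left(-47645 - 47472\right) + o{\left(130 \right)}} = \frac{1}{\left(-47645 - 47472\right) + 130} = \frac{1}{-95117 + 130} = \frac{1}{-94987} = - \frac{1}{94987}$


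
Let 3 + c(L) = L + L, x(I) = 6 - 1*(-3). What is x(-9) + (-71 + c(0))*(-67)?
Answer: 4967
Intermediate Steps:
x(I) = 9 (x(I) = 6 + 3 = 9)
c(L) = -3 + 2*L (c(L) = -3 + (L + L) = -3 + 2*L)
x(-9) + (-71 + c(0))*(-67) = 9 + (-71 + (-3 + 2*0))*(-67) = 9 + (-71 + (-3 + 0))*(-67) = 9 + (-71 - 3)*(-67) = 9 - 74*(-67) = 9 + 4958 = 4967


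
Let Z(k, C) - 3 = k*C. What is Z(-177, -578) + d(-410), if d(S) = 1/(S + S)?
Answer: 83893379/820 ≈ 1.0231e+5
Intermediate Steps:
Z(k, C) = 3 + C*k (Z(k, C) = 3 + k*C = 3 + C*k)
d(S) = 1/(2*S)
Z(-177, -578) + d(-410) = (3 - 578*(-177)) + (½)/(-410) = (3 + 102306) + (½)*(-1/410) = 102309 - 1/820 = 83893379/820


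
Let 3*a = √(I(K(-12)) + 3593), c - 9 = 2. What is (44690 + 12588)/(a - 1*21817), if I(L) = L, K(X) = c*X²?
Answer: -432565659/164762624 - 6609*√5177/164762624 ≈ -2.6283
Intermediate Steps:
c = 11 (c = 9 + 2 = 11)
K(X) = 11*X²
a = √5177/3 (a = √(11*(-12)² + 3593)/3 = √(11*144 + 3593)/3 = √(1584 + 3593)/3 = √5177/3 ≈ 23.984)
(44690 + 12588)/(a - 1*21817) = (44690 + 12588)/(√5177/3 - 1*21817) = 57278/(√5177/3 - 21817) = 57278/(-21817 + √5177/3)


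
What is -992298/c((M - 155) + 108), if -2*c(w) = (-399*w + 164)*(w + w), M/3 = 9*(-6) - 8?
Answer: -992298/21699523 ≈ -0.045729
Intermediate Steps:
M = -186 (M = 3*(9*(-6) - 8) = 3*(-54 - 8) = 3*(-62) = -186)
c(w) = -w*(164 - 399*w) (c(w) = -(-399*w + 164)*(w + w)/2 = -(164 - 399*w)*2*w/2 = -w*(164 - 399*w))
-992298/c((M - 155) + 108) = -992298*1/((-164 + 399*((-186 - 155) + 108))*((-186 - 155) + 108)) = -992298*1/((-341 + 108)*(-164 + 399*(-341 + 108))) = -992298*(-1/(233*(-164 + 399*(-233)))) = -992298*(-1/(233*(-164 - 92967))) = -992298/((-233*(-93131))) = -992298/21699523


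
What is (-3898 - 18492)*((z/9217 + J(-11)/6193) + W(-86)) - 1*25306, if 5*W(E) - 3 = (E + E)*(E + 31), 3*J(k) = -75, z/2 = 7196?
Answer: -2422255198328310/57080881 ≈ -4.2435e+7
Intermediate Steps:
z = 14392 (z = 2*7196 = 14392)
J(k) = -25 (J(k) = (⅓)*(-75) = -25)
W(E) = ⅗ + 2*E*(31 + E)/5 (W(E) = ⅗ + ((E + E)*(E + 31))/5 = ⅗ + ((2*E)*(31 + E))/5 = ⅗ + (2*E*(31 + E))/5 = ⅗ + 2*E*(31 + E)/5)
(-3898 - 18492)*((z/9217 + J(-11)/6193) + W(-86)) - 1*25306 = (-3898 - 18492)*((14392/9217 - 25/6193) + (⅗ + (⅖)*(-86)² + (62/5)*(-86))) - 1*25306 = -22390*((14392*(1/9217) - 25*1/6193) + (⅗ + (⅖)*7396 - 5332/5)) - 25306 = -22390*((14392/9217 - 25/6193) + (⅗ + 14792/5 - 5332/5)) - 25306 = -22390*(88899231/57080881 + 9463/5) - 25306 = -22390*540600873058/285404405 - 25306 = -2420810709553724/57080881 - 25306 = -2422255198328310/57080881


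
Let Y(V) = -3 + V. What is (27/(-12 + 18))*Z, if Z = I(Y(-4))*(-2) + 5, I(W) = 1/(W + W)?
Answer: 162/7 ≈ 23.143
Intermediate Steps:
I(W) = 1/(2*W)
Z = 36/7 (Z = (1/(2*(-3 - 4)))*(-2) + 5 = ((½)/(-7))*(-2) + 5 = ((½)*(-⅐))*(-2) + 5 = -1/14*(-2) + 5 = ⅐ + 5 = 36/7 ≈ 5.1429)
(27/(-12 + 18))*Z = (27/(-12 + 18))*(36/7) = (27/6)*(36/7) = ((⅙)*27)*(36/7) = (9/2)*(36/7) = 162/7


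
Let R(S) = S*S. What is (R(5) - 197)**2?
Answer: 29584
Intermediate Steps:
R(S) = S**2
(R(5) - 197)**2 = (5**2 - 197)**2 = (25 - 197)**2 = (-172)**2 = 29584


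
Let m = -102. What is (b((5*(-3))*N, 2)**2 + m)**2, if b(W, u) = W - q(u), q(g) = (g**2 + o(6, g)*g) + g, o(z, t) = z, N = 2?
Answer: 4848804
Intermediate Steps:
q(g) = g**2 + 7*g (q(g) = (g**2 + 6*g) + g = g**2 + 7*g)
b(W, u) = W - u*(7 + u)
(b((5*(-3))*N, 2)**2 + m)**2 = (((5*(-3))*2 - 1*2*(7 + 2))**2 - 102)**2 = ((-15*2 - 1*2*9)**2 - 102)**2 = ((-30 - 18)**2 - 102)**2 = ((-48)**2 - 102)**2 = (2304 - 102)**2 = 2202**2 = 4848804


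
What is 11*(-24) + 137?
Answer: -127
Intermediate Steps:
11*(-24) + 137 = -264 + 137 = -127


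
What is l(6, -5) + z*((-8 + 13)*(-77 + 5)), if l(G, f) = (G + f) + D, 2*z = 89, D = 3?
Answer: -16016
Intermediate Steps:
z = 89/2 (z = (½)*89 = 89/2 ≈ 44.500)
l(G, f) = 3 + G + f (l(G, f) = (G + f) + 3 = 3 + G + f)
l(6, -5) + z*((-8 + 13)*(-77 + 5)) = (3 + 6 - 5) + 89*((-8 + 13)*(-77 + 5))/2 = 4 + 89*(5*(-72))/2 = 4 + (89/2)*(-360) = 4 - 16020 = -16016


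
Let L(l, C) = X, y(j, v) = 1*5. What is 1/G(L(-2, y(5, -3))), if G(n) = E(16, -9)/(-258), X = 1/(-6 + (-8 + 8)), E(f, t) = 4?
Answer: -129/2 ≈ -64.500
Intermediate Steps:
X = -1/6 (X = 1/(-6 + 0) = 1/(-6) = -1/6 ≈ -0.16667)
y(j, v) = 5
L(l, C) = -1/6
G(n) = -2/129 (G(n) = 4/(-258) = 4*(-1/258) = -2/129)
1/G(L(-2, y(5, -3))) = 1/(-2/129) = -129/2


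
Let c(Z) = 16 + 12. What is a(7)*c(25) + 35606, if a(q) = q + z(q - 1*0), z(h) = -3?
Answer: 35718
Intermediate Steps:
a(q) = -3 + q (a(q) = q - 3 = -3 + q)
c(Z) = 28
a(7)*c(25) + 35606 = (-3 + 7)*28 + 35606 = 4*28 + 35606 = 112 + 35606 = 35718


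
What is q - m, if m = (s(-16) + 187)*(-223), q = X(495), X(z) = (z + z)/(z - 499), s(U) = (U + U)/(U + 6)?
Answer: 421671/10 ≈ 42167.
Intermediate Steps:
s(U) = 2*U/(6 + U) (s(U) = (2*U)/(6 + U) = 2*U/(6 + U))
X(z) = 2*z/(-499 + z) (X(z) = (2*z)/(-499 + z) = 2*z/(-499 + z))
q = -495/2 (q = 2*495/(-499 + 495) = 2*495/(-4) = 2*495*(-¼) = -495/2 ≈ -247.50)
m = -212073/5 (m = (2*(-16)/(6 - 16) + 187)*(-223) = (2*(-16)/(-10) + 187)*(-223) = (2*(-16)*(-⅒) + 187)*(-223) = (16/5 + 187)*(-223) = (951/5)*(-223) = -212073/5 ≈ -42415.)
q - m = -495/2 - 1*(-212073/5) = -495/2 + 212073/5 = 421671/10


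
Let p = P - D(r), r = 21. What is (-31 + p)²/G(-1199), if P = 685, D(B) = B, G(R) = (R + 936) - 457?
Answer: -44521/80 ≈ -556.51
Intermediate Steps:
G(R) = 479 + R (G(R) = (936 + R) - 457 = 479 + R)
p = 664 (p = 685 - 1*21 = 685 - 21 = 664)
(-31 + p)²/G(-1199) = (-31 + 664)²/(479 - 1199) = 633²/(-720) = 400689*(-1/720) = -44521/80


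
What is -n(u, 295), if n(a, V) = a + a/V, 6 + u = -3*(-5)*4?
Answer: -15984/295 ≈ -54.183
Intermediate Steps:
u = 54 (u = -6 - 3*(-5)*4 = -6 + 15*4 = -6 + 60 = 54)
-n(u, 295) = -(54 + 54/295) = -1*15984/295 = -15984/295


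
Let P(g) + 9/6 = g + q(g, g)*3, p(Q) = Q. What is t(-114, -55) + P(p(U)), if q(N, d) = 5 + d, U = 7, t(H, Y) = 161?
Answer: 405/2 ≈ 202.50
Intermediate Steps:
P(g) = 27/2 + 4*g (P(g) = -3/2 + (g + (5 + g)*3) = -3/2 + (g + (15 + 3*g)) = -3/2 + (15 + 4*g) = 27/2 + 4*g)
t(-114, -55) + P(p(U)) = 161 + (27/2 + 4*7) = 161 + (27/2 + 28) = 161 + 83/2 = 405/2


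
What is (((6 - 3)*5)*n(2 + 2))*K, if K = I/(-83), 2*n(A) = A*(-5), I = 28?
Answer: 4200/83 ≈ 50.602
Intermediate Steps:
n(A) = -5*A/2 (n(A) = (A*(-5))/2 = (-5*A)/2 = -5*A/2)
K = -28/83 (K = 28/(-83) = 28*(-1/83) = -28/83 ≈ -0.33735)
(((6 - 3)*5)*n(2 + 2))*K = (((6 - 3)*5)*(-5*(2 + 2)/2))*(-28/83) = ((3*5)*(-5/2*4))*(-28/83) = (15*(-10))*(-28/83) = -150*(-28/83) = 4200/83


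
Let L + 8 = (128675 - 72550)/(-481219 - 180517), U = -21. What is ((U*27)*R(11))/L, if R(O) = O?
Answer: 4127247432/5350013 ≈ 771.45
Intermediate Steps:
L = -5350013/661736 (L = -8 + (128675 - 72550)/(-481219 - 180517) = -8 + 56125/(-661736) = -8 + 56125*(-1/661736) = -8 - 56125/661736 = -5350013/661736 ≈ -8.0848)
((U*27)*R(11))/L = (-21*27*11)/(-5350013/661736) = -567*11*(-661736/5350013) = -6237*(-661736/5350013) = 4127247432/5350013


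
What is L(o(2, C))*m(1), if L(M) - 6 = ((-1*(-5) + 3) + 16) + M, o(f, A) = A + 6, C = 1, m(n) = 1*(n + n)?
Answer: 74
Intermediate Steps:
m(n) = 2*n (m(n) = 1*(2*n) = 2*n)
o(f, A) = 6 + A
L(M) = 30 + M (L(M) = 6 + (((-1*(-5) + 3) + 16) + M) = 6 + (((5 + 3) + 16) + M) = 6 + ((8 + 16) + M) = 6 + (24 + M) = 30 + M)
L(o(2, C))*m(1) = (30 + (6 + 1))*(2*1) = (30 + 7)*2 = 37*2 = 74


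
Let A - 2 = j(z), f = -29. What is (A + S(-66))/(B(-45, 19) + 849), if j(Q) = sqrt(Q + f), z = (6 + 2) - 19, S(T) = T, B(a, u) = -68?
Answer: -64/781 + 2*I*sqrt(10)/781 ≈ -0.081946 + 0.008098*I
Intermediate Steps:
z = -11 (z = 8 - 19 = -11)
j(Q) = sqrt(-29 + Q) (j(Q) = sqrt(Q - 29) = sqrt(-29 + Q))
A = 2 + 2*I*sqrt(10) (A = 2 + sqrt(-29 - 11) = 2 + sqrt(-40) = 2 + 2*I*sqrt(10) ≈ 2.0 + 6.3246*I)
(A + S(-66))/(B(-45, 19) + 849) = ((2 + 2*I*sqrt(10)) - 66)/(-68 + 849) = (-64 + 2*I*sqrt(10))/781 = (-64 + 2*I*sqrt(10))*(1/781) = -64/781 + 2*I*sqrt(10)/781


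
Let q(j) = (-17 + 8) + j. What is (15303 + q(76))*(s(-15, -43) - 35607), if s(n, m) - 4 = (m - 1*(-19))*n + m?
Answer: -542345820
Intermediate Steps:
s(n, m) = 4 + m + n*(19 + m) (s(n, m) = 4 + ((m - 1*(-19))*n + m) = 4 + ((m + 19)*n + m) = 4 + ((19 + m)*n + m) = 4 + (n*(19 + m) + m) = 4 + (m + n*(19 + m)) = 4 + m + n*(19 + m))
q(j) = -9 + j
(15303 + q(76))*(s(-15, -43) - 35607) = (15303 + (-9 + 76))*((4 - 43 + 19*(-15) - 43*(-15)) - 35607) = (15303 + 67)*((4 - 43 - 285 + 645) - 35607) = 15370*(321 - 35607) = 15370*(-35286) = -542345820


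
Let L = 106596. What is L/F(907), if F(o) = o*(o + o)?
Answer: 53298/822649 ≈ 0.064788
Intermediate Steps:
F(o) = 2*o² (F(o) = o*(2*o) = 2*o²)
L/F(907) = 106596/((2*907²)) = 106596/((2*822649)) = 106596/1645298 = 106596*(1/1645298) = 53298/822649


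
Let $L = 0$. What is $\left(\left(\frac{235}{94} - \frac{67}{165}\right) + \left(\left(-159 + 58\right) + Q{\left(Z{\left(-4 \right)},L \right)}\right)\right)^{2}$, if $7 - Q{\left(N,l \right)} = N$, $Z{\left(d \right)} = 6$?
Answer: $\frac{1043871481}{108900} \approx 9585.6$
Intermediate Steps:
$Q{\left(N,l \right)} = 7 - N$
$\left(\left(\frac{235}{94} - \frac{67}{165}\right) + \left(\left(-159 + 58\right) + Q{\left(Z{\left(-4 \right)},L \right)}\right)\right)^{2} = \left(\left(\frac{235}{94} - \frac{67}{165}\right) + \left(\left(-159 + 58\right) + \left(7 - 6\right)\right)\right)^{2} = \left(\left(235 \cdot \frac{1}{94} - \frac{67}{165}\right) + \left(-101 + \left(7 - 6\right)\right)\right)^{2} = \left(\left(\frac{5}{2} - \frac{67}{165}\right) + \left(-101 + 1\right)\right)^{2} = \left(\frac{691}{330} - 100\right)^{2} = \left(- \frac{32309}{330}\right)^{2} = \frac{1043871481}{108900}$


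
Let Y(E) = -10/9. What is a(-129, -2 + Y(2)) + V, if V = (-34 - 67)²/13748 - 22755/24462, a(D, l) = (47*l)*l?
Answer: 76462882465/168151788 ≈ 454.73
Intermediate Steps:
Y(E) = -10/9 (Y(E) = -10*⅑ = -10/9)
a(D, l) = 47*l²
V = -10549813/56050596 (V = (-101)²*(1/13748) - 22755*1/24462 = 10201*(1/13748) - 7585/8154 = 10201/13748 - 7585/8154 = -10549813/56050596 ≈ -0.18822)
a(-129, -2 + Y(2)) + V = 47*(-2 - 10/9)² - 10549813/56050596 = 47*(-28/9)² - 10549813/56050596 = 47*(784/81) - 10549813/56050596 = 36848/81 - 10549813/56050596 = 76462882465/168151788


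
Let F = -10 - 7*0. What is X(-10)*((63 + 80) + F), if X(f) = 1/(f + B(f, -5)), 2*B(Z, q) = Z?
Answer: -133/15 ≈ -8.8667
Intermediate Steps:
B(Z, q) = Z/2
X(f) = 2/(3*f) (X(f) = 1/(f + f/2) = 1/(3*f/2) = 2/(3*f))
F = -10 (F = -10 + 0 = -10)
X(-10)*((63 + 80) + F) = ((2/3)/(-10))*((63 + 80) - 10) = ((2/3)*(-1/10))*(143 - 10) = -1/15*133 = -133/15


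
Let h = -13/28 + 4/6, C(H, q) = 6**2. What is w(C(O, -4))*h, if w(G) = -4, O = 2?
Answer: -17/21 ≈ -0.80952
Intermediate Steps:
C(H, q) = 36
h = 17/84 (h = -13*1/28 + 4*(1/6) = -13/28 + 2/3 = 17/84 ≈ 0.20238)
w(C(O, -4))*h = -4*17/84 = -17/21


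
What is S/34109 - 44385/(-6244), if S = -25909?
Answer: 1352152169/212976596 ≈ 6.3488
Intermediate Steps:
S/34109 - 44385/(-6244) = -25909/34109 - 44385/(-6244) = -25909*1/34109 - 44385*(-1/6244) = -25909/34109 + 44385/6244 = 1352152169/212976596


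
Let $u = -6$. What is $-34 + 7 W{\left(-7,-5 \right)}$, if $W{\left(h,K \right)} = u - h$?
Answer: $-27$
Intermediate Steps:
$W{\left(h,K \right)} = -6 - h$
$-34 + 7 W{\left(-7,-5 \right)} = -34 + 7 \left(-6 - -7\right) = -34 + 7 \left(-6 + 7\right) = -34 + 7 \cdot 1 = -34 + 7 = -27$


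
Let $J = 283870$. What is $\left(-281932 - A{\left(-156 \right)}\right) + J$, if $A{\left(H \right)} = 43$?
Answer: $1895$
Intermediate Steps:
$\left(-281932 - A{\left(-156 \right)}\right) + J = \left(-281932 - 43\right) + 283870 = -281975 + 283870 = 1895$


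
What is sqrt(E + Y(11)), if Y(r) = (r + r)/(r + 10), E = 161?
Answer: sqrt(71463)/21 ≈ 12.730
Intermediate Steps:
Y(r) = 2*r/(10 + r) (Y(r) = (2*r)/(10 + r) = 2*r/(10 + r))
sqrt(E + Y(11)) = sqrt(161 + 2*11/(10 + 11)) = sqrt(161 + 2*11/21) = sqrt(161 + 2*11*(1/21)) = sqrt(161 + 22/21) = sqrt(3403/21) = sqrt(71463)/21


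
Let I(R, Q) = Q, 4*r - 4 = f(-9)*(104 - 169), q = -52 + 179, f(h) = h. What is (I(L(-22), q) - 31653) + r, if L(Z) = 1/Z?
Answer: -125515/4 ≈ -31379.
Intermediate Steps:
L(Z) = 1/Z
q = 127
r = 589/4 (r = 1 + (-9*(104 - 169))/4 = 1 + (-9*(-65))/4 = 1 + (¼)*585 = 1 + 585/4 = 589/4 ≈ 147.25)
(I(L(-22), q) - 31653) + r = (127 - 31653) + 589/4 = -31526 + 589/4 = -125515/4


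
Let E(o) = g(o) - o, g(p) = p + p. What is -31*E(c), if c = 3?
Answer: -93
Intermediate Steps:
g(p) = 2*p
E(o) = o (E(o) = 2*o - o = o)
-31*E(c) = -31*3 = -93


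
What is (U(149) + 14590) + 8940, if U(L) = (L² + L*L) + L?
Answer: 68081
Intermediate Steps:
U(L) = L + 2*L² (U(L) = (L² + L²) + L = 2*L² + L = L + 2*L²)
(U(149) + 14590) + 8940 = (149*(1 + 2*149) + 14590) + 8940 = (149*(1 + 298) + 14590) + 8940 = (149*299 + 14590) + 8940 = (44551 + 14590) + 8940 = 59141 + 8940 = 68081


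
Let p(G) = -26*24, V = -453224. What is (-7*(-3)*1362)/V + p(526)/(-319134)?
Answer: -737088241/12053265668 ≈ -0.061153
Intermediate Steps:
p(G) = -624
(-7*(-3)*1362)/V + p(526)/(-319134) = (-7*(-3)*1362)/(-453224) - 624/(-319134) = (21*1362)*(-1/453224) - 624*(-1/319134) = 28602*(-1/453224) + 104/53189 = -14301/226612 + 104/53189 = -737088241/12053265668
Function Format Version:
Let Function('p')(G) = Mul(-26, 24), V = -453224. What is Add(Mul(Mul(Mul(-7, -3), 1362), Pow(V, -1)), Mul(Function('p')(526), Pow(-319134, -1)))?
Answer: Rational(-737088241, 12053265668) ≈ -0.061153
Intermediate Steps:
Function('p')(G) = -624
Add(Mul(Mul(Mul(-7, -3), 1362), Pow(V, -1)), Mul(Function('p')(526), Pow(-319134, -1))) = Add(Mul(Mul(Mul(-7, -3), 1362), Pow(-453224, -1)), Mul(-624, Pow(-319134, -1))) = Add(Mul(Mul(21, 1362), Rational(-1, 453224)), Mul(-624, Rational(-1, 319134))) = Add(Mul(28602, Rational(-1, 453224)), Rational(104, 53189)) = Add(Rational(-14301, 226612), Rational(104, 53189)) = Rational(-737088241, 12053265668)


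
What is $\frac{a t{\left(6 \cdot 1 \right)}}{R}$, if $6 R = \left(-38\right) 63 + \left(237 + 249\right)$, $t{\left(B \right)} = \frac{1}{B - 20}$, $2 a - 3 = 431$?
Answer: $\frac{31}{636} \approx 0.048742$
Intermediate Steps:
$a = 217$ ($a = \frac{3}{2} + \frac{1}{2} \cdot 431 = \frac{3}{2} + \frac{431}{2} = 217$)
$t{\left(B \right)} = \frac{1}{-20 + B}$
$R = -318$ ($R = \frac{\left(-38\right) 63 + \left(237 + 249\right)}{6} = \frac{-2394 + 486}{6} = \frac{1}{6} \left(-1908\right) = -318$)
$\frac{a t{\left(6 \cdot 1 \right)}}{R} = \frac{217 \frac{1}{-20 + 6 \cdot 1}}{-318} = \frac{217}{-20 + 6} \left(- \frac{1}{318}\right) = \frac{217}{-14} \left(- \frac{1}{318}\right) = 217 \left(- \frac{1}{14}\right) \left(- \frac{1}{318}\right) = \left(- \frac{31}{2}\right) \left(- \frac{1}{318}\right) = \frac{31}{636}$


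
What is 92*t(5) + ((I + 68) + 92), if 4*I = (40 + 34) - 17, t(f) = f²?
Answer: 9897/4 ≈ 2474.3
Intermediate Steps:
I = 57/4 (I = ((40 + 34) - 17)/4 = (74 - 17)/4 = (¼)*57 = 57/4 ≈ 14.250)
92*t(5) + ((I + 68) + 92) = 92*5² + ((57/4 + 68) + 92) = 92*25 + (329/4 + 92) = 2300 + 697/4 = 9897/4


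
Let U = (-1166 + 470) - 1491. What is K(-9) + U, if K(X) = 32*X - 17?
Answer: -2492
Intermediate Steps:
K(X) = -17 + 32*X
U = -2187 (U = -696 - 1491 = -2187)
K(-9) + U = (-17 + 32*(-9)) - 2187 = (-17 - 288) - 2187 = -305 - 2187 = -2492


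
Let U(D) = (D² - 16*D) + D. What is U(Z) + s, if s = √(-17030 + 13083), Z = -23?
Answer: 874 + I*√3947 ≈ 874.0 + 62.825*I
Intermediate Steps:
U(D) = D² - 15*D
s = I*√3947 (s = √(-3947) = I*√3947 ≈ 62.825*I)
U(Z) + s = -23*(-15 - 23) + I*√3947 = -23*(-38) + I*√3947 = 874 + I*√3947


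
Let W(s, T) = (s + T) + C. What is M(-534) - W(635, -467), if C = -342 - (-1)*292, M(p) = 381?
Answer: 263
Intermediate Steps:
C = -50 (C = -342 - 1*(-292) = -342 + 292 = -50)
W(s, T) = -50 + T + s (W(s, T) = (s + T) - 50 = (T + s) - 50 = -50 + T + s)
M(-534) - W(635, -467) = 381 - (-50 - 467 + 635) = 381 - 1*118 = 381 - 118 = 263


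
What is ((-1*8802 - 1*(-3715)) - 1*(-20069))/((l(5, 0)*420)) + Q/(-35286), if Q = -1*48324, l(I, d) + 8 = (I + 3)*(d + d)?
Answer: -10174617/3293360 ≈ -3.0894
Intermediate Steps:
l(I, d) = -8 + 2*d*(3 + I) (l(I, d) = -8 + (I + 3)*(d + d) = -8 + (3 + I)*(2*d) = -8 + 2*d*(3 + I))
Q = -48324
((-1*8802 - 1*(-3715)) - 1*(-20069))/((l(5, 0)*420)) + Q/(-35286) = ((-1*8802 - 1*(-3715)) - 1*(-20069))/(((-8 + 6*0 + 2*5*0)*420)) - 48324/(-35286) = ((-8802 + 3715) + 20069)/(((-8 + 0 + 0)*420)) - 48324*(-1/35286) = (-5087 + 20069)/((-8*420)) + 8054/5881 = 14982/(-3360) + 8054/5881 = 14982*(-1/3360) + 8054/5881 = -2497/560 + 8054/5881 = -10174617/3293360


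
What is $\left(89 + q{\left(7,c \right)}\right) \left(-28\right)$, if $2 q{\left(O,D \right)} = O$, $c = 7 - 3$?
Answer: $-2590$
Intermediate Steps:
$c = 4$
$q{\left(O,D \right)} = \frac{O}{2}$
$\left(89 + q{\left(7,c \right)}\right) \left(-28\right) = \left(89 + \frac{1}{2} \cdot 7\right) \left(-28\right) = \left(89 + \frac{7}{2}\right) \left(-28\right) = \frac{185}{2} \left(-28\right) = -2590$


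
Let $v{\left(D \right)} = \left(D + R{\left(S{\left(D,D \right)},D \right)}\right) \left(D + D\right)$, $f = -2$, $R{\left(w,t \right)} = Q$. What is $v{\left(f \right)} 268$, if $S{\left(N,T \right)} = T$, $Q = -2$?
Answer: $4288$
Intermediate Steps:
$R{\left(w,t \right)} = -2$
$v{\left(D \right)} = 2 D \left(-2 + D\right)$ ($v{\left(D \right)} = \left(D - 2\right) \left(D + D\right) = \left(-2 + D\right) 2 D = 2 D \left(-2 + D\right)$)
$v{\left(f \right)} 268 = 2 \left(-2\right) \left(-2 - 2\right) 268 = 2 \left(-2\right) \left(-4\right) 268 = 16 \cdot 268 = 4288$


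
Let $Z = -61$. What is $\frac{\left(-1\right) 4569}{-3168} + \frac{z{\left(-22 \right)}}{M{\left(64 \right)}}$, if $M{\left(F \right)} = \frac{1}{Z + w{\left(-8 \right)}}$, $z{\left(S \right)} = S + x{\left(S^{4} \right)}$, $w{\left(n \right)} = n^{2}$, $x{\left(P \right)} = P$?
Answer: $\frac{742054835}{1056} \approx 7.027 \cdot 10^{5}$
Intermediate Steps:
$z{\left(S \right)} = S + S^{4}$
$M{\left(F \right)} = \frac{1}{3}$ ($M{\left(F \right)} = \frac{1}{-61 + \left(-8\right)^{2}} = \frac{1}{-61 + 64} = \frac{1}{3}$)
$\frac{\left(-1\right) 4569}{-3168} + \frac{z{\left(-22 \right)}}{M{\left(64 \right)}} = \frac{\left(-1\right) 4569}{-3168} + \left(-22 + \left(-22\right)^{4}\right) \frac{1}{\frac{1}{3}} = \left(-4569\right) \left(- \frac{1}{3168}\right) + \left(-22 + 234256\right) 3 = \frac{1523}{1056} + 234234 \cdot 3 = \frac{1523}{1056} + 702702 = \frac{742054835}{1056}$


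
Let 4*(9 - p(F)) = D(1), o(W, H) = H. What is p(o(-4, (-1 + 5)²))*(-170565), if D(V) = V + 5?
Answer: -2558475/2 ≈ -1.2792e+6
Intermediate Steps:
D(V) = 5 + V
p(F) = 15/2 (p(F) = 9 - (5 + 1)/4 = 9 - ¼*6 = 9 - 3/2 = 15/2)
p(o(-4, (-1 + 5)²))*(-170565) = (15/2)*(-170565) = -2558475/2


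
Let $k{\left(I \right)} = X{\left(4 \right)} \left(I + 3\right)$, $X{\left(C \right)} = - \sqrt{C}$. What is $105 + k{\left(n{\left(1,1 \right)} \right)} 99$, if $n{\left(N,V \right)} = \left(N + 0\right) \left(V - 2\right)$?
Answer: $-291$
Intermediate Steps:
$n{\left(N,V \right)} = N \left(-2 + V\right)$
$k{\left(I \right)} = -6 - 2 I$ ($k{\left(I \right)} = - \sqrt{4} \left(I + 3\right) = \left(-1\right) 2 \left(3 + I\right) = - 2 \left(3 + I\right) = -6 - 2 I$)
$105 + k{\left(n{\left(1,1 \right)} \right)} 99 = 105 + \left(-6 - 2 \cdot 1 \left(-2 + 1\right)\right) 99 = 105 + \left(-6 - 2 \cdot 1 \left(-1\right)\right) 99 = 105 + \left(-6 - -2\right) 99 = 105 + \left(-6 + 2\right) 99 = 105 - 396 = -291$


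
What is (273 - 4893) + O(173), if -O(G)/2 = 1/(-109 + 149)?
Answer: -92401/20 ≈ -4620.0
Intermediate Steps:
O(G) = -1/20 (O(G) = -2/(-109 + 149) = -2/40 = -2*1/40 = -1/20)
(273 - 4893) + O(173) = (273 - 4893) - 1/20 = -4620 - 1/20 = -92401/20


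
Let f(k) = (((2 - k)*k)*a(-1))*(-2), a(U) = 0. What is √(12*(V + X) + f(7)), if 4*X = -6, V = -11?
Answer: 5*I*√6 ≈ 12.247*I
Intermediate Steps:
X = -3/2 (X = (¼)*(-6) = -3/2 ≈ -1.5000)
f(k) = 0 (f(k) = (((2 - k)*k)*0)*(-2) = ((k*(2 - k))*0)*(-2) = 0*(-2) = 0)
√(12*(V + X) + f(7)) = √(12*(-11 - 3/2) + 0) = √(12*(-25/2) + 0) = √(-150 + 0) = √(-150) = 5*I*√6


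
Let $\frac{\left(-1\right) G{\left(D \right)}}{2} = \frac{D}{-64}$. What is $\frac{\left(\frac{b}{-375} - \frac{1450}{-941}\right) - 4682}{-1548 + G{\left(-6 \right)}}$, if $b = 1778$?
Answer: $\frac{26452641568}{8741066625} \approx 3.0262$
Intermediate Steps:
$G{\left(D \right)} = \frac{D}{32}$ ($G{\left(D \right)} = - 2 \frac{D}{-64} = - 2 D \left(- \frac{1}{64}\right) = - 2 \left(- \frac{D}{64}\right) = \frac{D}{32}$)
$\frac{\left(\frac{b}{-375} - \frac{1450}{-941}\right) - 4682}{-1548 + G{\left(-6 \right)}} = \frac{\left(\frac{1778}{-375} - \frac{1450}{-941}\right) - 4682}{-1548 + \frac{1}{32} \left(-6\right)} = \frac{\left(1778 \left(- \frac{1}{375}\right) - - \frac{1450}{941}\right) - 4682}{-1548 - \frac{3}{16}} = \frac{\left(- \frac{1778}{375} + \frac{1450}{941}\right) - 4682}{- \frac{24771}{16}} = \left(- \frac{1129348}{352875} - 4682\right) \left(- \frac{16}{24771}\right) = \left(- \frac{1653290098}{352875}\right) \left(- \frac{16}{24771}\right) = \frac{26452641568}{8741066625}$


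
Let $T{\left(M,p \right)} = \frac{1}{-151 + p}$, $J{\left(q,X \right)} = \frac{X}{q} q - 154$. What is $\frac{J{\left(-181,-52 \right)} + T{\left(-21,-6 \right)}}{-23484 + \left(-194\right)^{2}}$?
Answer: $- \frac{32343}{2221864} \approx -0.014557$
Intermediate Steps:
$J{\left(q,X \right)} = -154 + X$ ($J{\left(q,X \right)} = X - 154 = -154 + X$)
$\frac{J{\left(-181,-52 \right)} + T{\left(-21,-6 \right)}}{-23484 + \left(-194\right)^{2}} = \frac{\left(-154 - 52\right) + \frac{1}{-151 - 6}}{-23484 + \left(-194\right)^{2}} = \frac{-206 + \frac{1}{-157}}{-23484 + 37636} = \frac{-206 - \frac{1}{157}}{14152} = \left(- \frac{32343}{157}\right) \frac{1}{14152} = - \frac{32343}{2221864}$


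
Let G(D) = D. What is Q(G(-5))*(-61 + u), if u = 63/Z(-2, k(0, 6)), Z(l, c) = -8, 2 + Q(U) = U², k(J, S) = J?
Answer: -12673/8 ≈ -1584.1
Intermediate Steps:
Q(U) = -2 + U²
u = -63/8 (u = 63/(-8) = 63*(-⅛) = -63/8 ≈ -7.8750)
Q(G(-5))*(-61 + u) = (-2 + (-5)²)*(-61 - 63/8) = (-2 + 25)*(-551/8) = 23*(-551/8) = -12673/8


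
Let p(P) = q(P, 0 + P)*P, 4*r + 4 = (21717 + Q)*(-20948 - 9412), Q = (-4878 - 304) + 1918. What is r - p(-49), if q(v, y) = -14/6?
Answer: -420175156/3 ≈ -1.4006e+8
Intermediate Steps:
Q = -3264 (Q = -5182 + 1918 = -3264)
q(v, y) = -7/3 (q(v, y) = -14*⅙ = -7/3)
r = -140058271 (r = -1 + ((21717 - 3264)*(-20948 - 9412))/4 = -1 + (18453*(-30360))/4 = -1 + (¼)*(-560233080) = -1 - 140058270 = -140058271)
p(P) = -7*P/3
r - p(-49) = -140058271 - (-7)*(-49)/3 = -140058271 - 1*343/3 = -140058271 - 343/3 = -420175156/3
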